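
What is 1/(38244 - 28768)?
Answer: 1/9476 ≈ 0.00010553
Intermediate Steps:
1/(38244 - 28768) = 1/9476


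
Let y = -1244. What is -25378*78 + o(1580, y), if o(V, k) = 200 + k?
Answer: -1980528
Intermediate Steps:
-25378*78 + o(1580, y) = -25378*78 + (200 - 1244) = -1979484 - 1044 = -1980528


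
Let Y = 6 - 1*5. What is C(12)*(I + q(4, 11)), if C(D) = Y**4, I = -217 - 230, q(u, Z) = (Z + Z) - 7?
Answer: -432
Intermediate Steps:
Y = 1 (Y = 6 - 5 = 1)
q(u, Z) = -7 + 2*Z (q(u, Z) = 2*Z - 7 = -7 + 2*Z)
I = -447
C(D) = 1 (C(D) = 1**4 = 1)
C(12)*(I + q(4, 11)) = 1*(-447 + (-7 + 2*11)) = 1*(-447 + (-7 + 22)) = 1*(-447 + 15) = 1*(-432) = -432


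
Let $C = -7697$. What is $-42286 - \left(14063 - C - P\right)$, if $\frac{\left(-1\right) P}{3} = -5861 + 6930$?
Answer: $-67253$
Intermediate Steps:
$P = -3207$ ($P = - 3 \left(-5861 + 6930\right) = \left(-3\right) 1069 = -3207$)
$-42286 - \left(14063 - C - P\right) = -42286 - 24967 = -67253$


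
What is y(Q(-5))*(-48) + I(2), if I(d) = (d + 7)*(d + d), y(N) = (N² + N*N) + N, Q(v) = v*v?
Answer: -61164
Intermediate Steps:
Q(v) = v²
y(N) = N + 2*N² (y(N) = (N² + N²) + N = 2*N² + N = N + 2*N²)
I(d) = 2*d*(7 + d) (I(d) = (7 + d)*(2*d) = 2*d*(7 + d))
y(Q(-5))*(-48) + I(2) = ((-5)²*(1 + 2*(-5)²))*(-48) + 2*2*(7 + 2) = (25*(1 + 2*25))*(-48) + 2*2*9 = (25*(1 + 50))*(-48) + 36 = (25*51)*(-48) + 36 = 1275*(-48) + 36 = -61200 + 36 = -61164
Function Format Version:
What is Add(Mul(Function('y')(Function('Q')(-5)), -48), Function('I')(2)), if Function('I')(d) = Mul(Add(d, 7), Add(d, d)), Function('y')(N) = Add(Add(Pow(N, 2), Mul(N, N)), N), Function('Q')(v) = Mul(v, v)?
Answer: -61164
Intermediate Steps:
Function('Q')(v) = Pow(v, 2)
Function('y')(N) = Add(N, Mul(2, Pow(N, 2))) (Function('y')(N) = Add(Add(Pow(N, 2), Pow(N, 2)), N) = Add(Mul(2, Pow(N, 2)), N) = Add(N, Mul(2, Pow(N, 2))))
Function('I')(d) = Mul(2, d, Add(7, d)) (Function('I')(d) = Mul(Add(7, d), Mul(2, d)) = Mul(2, d, Add(7, d)))
Add(Mul(Function('y')(Function('Q')(-5)), -48), Function('I')(2)) = Add(Mul(Mul(Pow(-5, 2), Add(1, Mul(2, Pow(-5, 2)))), -48), Mul(2, 2, Add(7, 2))) = Add(Mul(Mul(25, Add(1, Mul(2, 25))), -48), Mul(2, 2, 9)) = Add(Mul(Mul(25, Add(1, 50)), -48), 36) = Add(Mul(Mul(25, 51), -48), 36) = Add(Mul(1275, -48), 36) = Add(-61200, 36) = -61164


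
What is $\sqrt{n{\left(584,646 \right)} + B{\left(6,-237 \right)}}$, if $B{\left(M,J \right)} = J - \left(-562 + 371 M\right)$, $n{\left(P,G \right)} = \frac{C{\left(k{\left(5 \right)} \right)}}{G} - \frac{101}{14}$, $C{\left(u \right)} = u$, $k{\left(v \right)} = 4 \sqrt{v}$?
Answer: $\frac{\sqrt{-39020089290 + 126616 \sqrt{5}}}{4522} \approx 43.683 i$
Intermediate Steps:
$n{\left(P,G \right)} = - \frac{101}{14} + \frac{4 \sqrt{5}}{G}$ ($n{\left(P,G \right)} = \frac{4 \sqrt{5}}{G} - \frac{101}{14} = - \frac{101}{14} + \frac{4 \sqrt{5}}{G}$)
$B{\left(M,J \right)} = 562 + J - 371 M$ ($B{\left(M,J \right)} = J - \left(-562 + 371 M\right) = 562 + J - 371 M$)
$\sqrt{n{\left(584,646 \right)} + B{\left(6,-237 \right)}} = \sqrt{\left(- \frac{101}{14} + \frac{4 \sqrt{5}}{646}\right) - 1901} = \sqrt{\left(- \frac{101}{14} + 4 \sqrt{5} \cdot \frac{1}{646}\right) - 1901} = \sqrt{\left(- \frac{101}{14} + \frac{2 \sqrt{5}}{323}\right) - 1901} = \sqrt{- \frac{26715}{14} + \frac{2 \sqrt{5}}{323}}$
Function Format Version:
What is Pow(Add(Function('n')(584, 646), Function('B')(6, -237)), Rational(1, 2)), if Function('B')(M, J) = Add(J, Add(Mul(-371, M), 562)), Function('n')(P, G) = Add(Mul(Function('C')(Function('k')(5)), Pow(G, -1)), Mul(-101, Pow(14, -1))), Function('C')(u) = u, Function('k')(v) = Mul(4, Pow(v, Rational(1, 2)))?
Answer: Mul(Rational(1, 4522), Pow(Add(-39020089290, Mul(126616, Pow(5, Rational(1, 2)))), Rational(1, 2))) ≈ Mul(43.683, I)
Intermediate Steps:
Function('n')(P, G) = Add(Rational(-101, 14), Mul(4, Pow(5, Rational(1, 2)), Pow(G, -1))) (Function('n')(P, G) = Add(Mul(Mul(4, Pow(5, Rational(1, 2))), Pow(G, -1)), Mul(-101, Pow(14, -1))) = Add(Mul(4, Pow(5, Rational(1, 2)), Pow(G, -1)), Mul(-101, Rational(1, 14))) = Add(Mul(4, Pow(5, Rational(1, 2)), Pow(G, -1)), Rational(-101, 14)) = Add(Rational(-101, 14), Mul(4, Pow(5, Rational(1, 2)), Pow(G, -1))))
Function('B')(M, J) = Add(562, J, Mul(-371, M)) (Function('B')(M, J) = Add(J, Add(562, Mul(-371, M))) = Add(562, J, Mul(-371, M)))
Pow(Add(Function('n')(584, 646), Function('B')(6, -237)), Rational(1, 2)) = Pow(Add(Add(Rational(-101, 14), Mul(4, Pow(5, Rational(1, 2)), Pow(646, -1))), Add(562, -237, Mul(-371, 6))), Rational(1, 2)) = Pow(Add(Add(Rational(-101, 14), Mul(4, Pow(5, Rational(1, 2)), Rational(1, 646))), Add(562, -237, -2226)), Rational(1, 2)) = Pow(Add(Add(Rational(-101, 14), Mul(Rational(2, 323), Pow(5, Rational(1, 2)))), -1901), Rational(1, 2)) = Pow(Add(Rational(-26715, 14), Mul(Rational(2, 323), Pow(5, Rational(1, 2)))), Rational(1, 2))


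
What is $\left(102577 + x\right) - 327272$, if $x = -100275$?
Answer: $-324970$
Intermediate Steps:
$\left(102577 + x\right) - 327272 = \left(102577 - 100275\right) - 327272 = 2302 - 327272 = -324970$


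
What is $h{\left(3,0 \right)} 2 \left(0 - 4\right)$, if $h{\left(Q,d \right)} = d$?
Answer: $0$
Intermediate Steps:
$h{\left(3,0 \right)} 2 \left(0 - 4\right) = 0 \cdot 2 \left(0 - 4\right) = 0 \left(0 - 4\right) = 0 \left(-4\right) = 0$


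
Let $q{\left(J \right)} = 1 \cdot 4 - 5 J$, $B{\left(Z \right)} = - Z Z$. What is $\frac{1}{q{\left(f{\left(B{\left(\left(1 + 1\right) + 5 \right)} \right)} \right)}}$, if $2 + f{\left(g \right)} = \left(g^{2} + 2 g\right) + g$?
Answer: $- \frac{1}{11256} \approx -8.8842 \cdot 10^{-5}$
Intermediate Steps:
$B{\left(Z \right)} = - Z^{2}$
$f{\left(g \right)} = -2 + g^{2} + 3 g$ ($f{\left(g \right)} = -2 + \left(\left(g^{2} + 2 g\right) + g\right) = -2 + \left(g^{2} + 3 g\right) = -2 + g^{2} + 3 g$)
$q{\left(J \right)} = 4 - 5 J$
$\frac{1}{q{\left(f{\left(B{\left(\left(1 + 1\right) + 5 \right)} \right)} \right)}} = \frac{1}{4 - 5 \left(-2 + \left(- \left(\left(1 + 1\right) + 5\right)^{2}\right)^{2} + 3 \left(- \left(\left(1 + 1\right) + 5\right)^{2}\right)\right)} = \frac{1}{4 - 5 \left(-2 + \left(- \left(2 + 5\right)^{2}\right)^{2} + 3 \left(- \left(2 + 5\right)^{2}\right)\right)} = \frac{1}{4 - 5 \left(-2 + \left(- 7^{2}\right)^{2} + 3 \left(- 7^{2}\right)\right)} = \frac{1}{4 - 5 \left(-2 + \left(\left(-1\right) 49\right)^{2} + 3 \left(\left(-1\right) 49\right)\right)} = \frac{1}{4 - 5 \left(-2 + \left(-49\right)^{2} + 3 \left(-49\right)\right)} = \frac{1}{4 - 5 \left(-2 + 2401 - 147\right)} = \frac{1}{4 - 11260} = \frac{1}{-11256} = - \frac{1}{11256}$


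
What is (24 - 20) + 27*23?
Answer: 625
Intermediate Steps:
(24 - 20) + 27*23 = 4 + 621 = 625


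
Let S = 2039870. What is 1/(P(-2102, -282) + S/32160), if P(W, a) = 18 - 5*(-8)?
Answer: 3216/390515 ≈ 0.0082353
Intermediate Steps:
P(W, a) = 58 (P(W, a) = 18 + 40 = 58)
1/(P(-2102, -282) + S/32160) = 1/(58 + 2039870/32160) = 1/(58 + 2039870*(1/32160)) = 1/(58 + 203987/3216) = 1/(390515/3216) = 3216/390515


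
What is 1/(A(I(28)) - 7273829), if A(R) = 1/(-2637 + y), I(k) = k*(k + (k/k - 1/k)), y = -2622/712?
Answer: -940083/6838002988163 ≈ -1.3748e-7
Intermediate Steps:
y = -1311/356 (y = -2622*1/712 = -1311/356 ≈ -3.6826)
I(k) = k*(1 + k - 1/k) (I(k) = k*(k + (1 - 1/k)) = k*(1 + k - 1/k))
A(R) = -356/940083 (A(R) = 1/(-2637 - 1311/356) = 1/(-940083/356) = -356/940083)
1/(A(I(28)) - 7273829) = 1/(-356/940083 - 7273829) = 1/(-6838002988163/940083) = -940083/6838002988163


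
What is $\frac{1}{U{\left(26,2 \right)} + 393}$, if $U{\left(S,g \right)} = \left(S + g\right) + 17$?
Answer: $\frac{1}{438} \approx 0.0022831$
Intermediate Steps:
$U{\left(S,g \right)} = 17 + S + g$
$\frac{1}{U{\left(26,2 \right)} + 393} = \frac{1}{\left(17 + 26 + 2\right) + 393} = \frac{1}{45 + 393} = \frac{1}{438}$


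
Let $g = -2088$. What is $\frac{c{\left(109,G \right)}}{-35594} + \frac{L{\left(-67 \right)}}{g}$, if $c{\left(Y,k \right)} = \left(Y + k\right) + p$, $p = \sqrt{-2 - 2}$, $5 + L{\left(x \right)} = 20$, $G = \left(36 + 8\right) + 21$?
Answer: $- \frac{149537}{12386712} - \frac{i}{17797} \approx -0.012072 - 5.6189 \cdot 10^{-5} i$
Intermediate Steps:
$G = 65$ ($G = 44 + 21 = 65$)
$L{\left(x \right)} = 15$ ($L{\left(x \right)} = -5 + 20 = 15$)
$p = 2 i$ ($p = \sqrt{-4} = 2 i \approx 2.0 i$)
$c{\left(Y,k \right)} = Y + k + 2 i$ ($c{\left(Y,k \right)} = \left(Y + k\right) + 2 i = Y + k + 2 i$)
$\frac{c{\left(109,G \right)}}{-35594} + \frac{L{\left(-67 \right)}}{g} = \frac{109 + 65 + 2 i}{-35594} + \frac{15}{-2088} = \left(174 + 2 i\right) \left(- \frac{1}{35594}\right) + 15 \left(- \frac{1}{2088}\right) = \left(- \frac{87}{17797} - \frac{i}{17797}\right) - \frac{5}{696} = - \frac{149537}{12386712} - \frac{i}{17797}$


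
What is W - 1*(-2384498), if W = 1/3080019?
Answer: 7344299145463/3080019 ≈ 2.3845e+6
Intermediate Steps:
W = 1/3080019 ≈ 3.2467e-7
W - 1*(-2384498) = 1/3080019 - 1*(-2384498) = 1/3080019 + 2384498 = 7344299145463/3080019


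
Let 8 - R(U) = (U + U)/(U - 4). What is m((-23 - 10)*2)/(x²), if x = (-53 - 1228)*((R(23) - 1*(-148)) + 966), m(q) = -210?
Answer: -1805/17679322483872 ≈ -1.0210e-10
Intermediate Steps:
R(U) = 8 - 2*U/(-4 + U) (R(U) = 8 - (U + U)/(U - 4) = 8 - 2*U/(-4 + U))
x = -27249432/19 (x = (-53 - 1228)*((2*(-16 + 3*23)/(-4 + 23) - 1*(-148)) + 966) = -1281*((2*(-16 + 69)/19 + 148) + 966) = -1281*((2*(1/19)*53 + 148) + 966) = -1281*((106/19 + 148) + 966) = -1281*(2918/19 + 966) = -1281*21272/19 = -27249432/19 ≈ -1.4342e+6)
m((-23 - 10)*2)/(x²) = -210/((-27249432/19)²) = -210/742531544322624/361 = -210*361/742531544322624 = -1805/17679322483872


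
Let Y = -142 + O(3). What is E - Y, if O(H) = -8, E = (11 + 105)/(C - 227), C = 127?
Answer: 3721/25 ≈ 148.84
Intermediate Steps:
E = -29/25 (E = (11 + 105)/(127 - 227) = 116/(-100) = 116*(-1/100) = -29/25 ≈ -1.1600)
Y = -150 (Y = -142 - 8 = -150)
E - Y = -29/25 - 1*(-150) = -29/25 + 150 = 3721/25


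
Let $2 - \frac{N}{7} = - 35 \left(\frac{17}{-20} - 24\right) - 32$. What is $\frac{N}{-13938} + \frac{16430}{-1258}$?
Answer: $- \frac{443283451}{35068008} \approx -12.641$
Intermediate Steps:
$N = - \frac{23401}{4}$ ($N = 14 - 7 \left(- 35 \left(\frac{17}{-20} - 24\right) - 32\right) = 14 - 7 \left(- 35 \left(17 \left(- \frac{1}{20}\right) - 24\right) - 32\right) = 14 - 7 \left(- 35 \left(- \frac{17}{20} - 24\right) - 32\right) = 14 - 7 \left(\left(-35\right) \left(- \frac{497}{20}\right) - 32\right) = 14 - 7 \left(\frac{3479}{4} - 32\right) = 14 - \frac{23457}{4} = - \frac{23401}{4} \approx -5850.3$)
$\frac{N}{-13938} + \frac{16430}{-1258} = - \frac{23401}{4 \left(-13938\right)} + \frac{16430}{-1258} = \left(- \frac{23401}{4}\right) \left(- \frac{1}{13938}\right) + 16430 \left(- \frac{1}{1258}\right) = \frac{23401}{55752} - \frac{8215}{629} = - \frac{443283451}{35068008}$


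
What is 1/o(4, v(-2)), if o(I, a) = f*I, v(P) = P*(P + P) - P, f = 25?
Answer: 1/100 ≈ 0.010000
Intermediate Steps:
v(P) = -P + 2*P² (v(P) = P*(2*P) - P = 2*P² - P = -P + 2*P²)
o(I, a) = 25*I
1/o(4, v(-2)) = 1/(25*4) = 1/100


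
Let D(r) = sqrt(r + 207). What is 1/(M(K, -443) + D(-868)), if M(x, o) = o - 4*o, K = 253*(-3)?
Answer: 1329/1766902 - I*sqrt(661)/1766902 ≈ 0.00075216 - 1.4551e-5*I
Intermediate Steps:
K = -759
M(x, o) = -3*o
D(r) = sqrt(207 + r)
1/(M(K, -443) + D(-868)) = 1/(-3*(-443) + sqrt(207 - 868)) = 1/(1329 + sqrt(-661)) = 1/(1329 + I*sqrt(661))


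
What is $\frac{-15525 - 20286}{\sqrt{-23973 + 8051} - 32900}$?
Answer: $\frac{589090950}{541212961} + \frac{35811 i \sqrt{15922}}{1082425922} \approx 1.0885 + 0.0041746 i$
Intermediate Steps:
$\frac{-15525 - 20286}{\sqrt{-23973 + 8051} - 32900} = \frac{-15525 - 20286}{\sqrt{-15922} - 32900} = - \frac{35811}{i \sqrt{15922} - 32900} = - \frac{35811}{-32900 + i \sqrt{15922}}$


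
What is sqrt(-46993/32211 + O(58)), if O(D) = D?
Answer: 19*sqrt(18056055)/10737 ≈ 7.5194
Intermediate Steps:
sqrt(-46993/32211 + O(58)) = sqrt(-46993/32211 + 58) = sqrt(1821245/32211) = 19*sqrt(18056055)/10737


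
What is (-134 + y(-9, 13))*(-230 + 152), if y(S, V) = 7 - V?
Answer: 10920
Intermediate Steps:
(-134 + y(-9, 13))*(-230 + 152) = (-134 + (7 - 1*13))*(-230 + 152) = (-134 + (7 - 13))*(-78) = (-134 - 6)*(-78) = -140*(-78) = 10920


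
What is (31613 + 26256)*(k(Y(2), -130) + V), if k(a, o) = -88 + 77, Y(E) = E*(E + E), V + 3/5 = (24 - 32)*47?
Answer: -112150122/5 ≈ -2.2430e+7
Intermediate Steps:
V = -1883/5 (V = -⅗ + (24 - 32)*47 = -⅗ - 8*47 = -⅗ - 376 = -1883/5 ≈ -376.60)
Y(E) = 2*E² (Y(E) = E*(2*E) = 2*E²)
k(a, o) = -11
(31613 + 26256)*(k(Y(2), -130) + V) = (31613 + 26256)*(-11 - 1883/5) = 57869*(-1938/5) = -112150122/5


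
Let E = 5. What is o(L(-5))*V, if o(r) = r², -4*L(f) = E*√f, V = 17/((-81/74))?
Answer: 78625/648 ≈ 121.33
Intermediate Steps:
V = -1258/81 (V = 17/((-81*1/74)) = 17/(-81/74) = 17*(-74/81) = -1258/81 ≈ -15.531)
L(f) = -5*√f/4
o(L(-5))*V = (-5*I*√5/4)²*(-1258/81) = -125/16*(-1258/81) = 78625/648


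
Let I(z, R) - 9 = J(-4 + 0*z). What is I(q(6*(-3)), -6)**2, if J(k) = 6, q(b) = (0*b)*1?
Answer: 225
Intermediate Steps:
q(b) = 0 (q(b) = 0*1 = 0)
I(z, R) = 15 (I(z, R) = 9 + 6 = 15)
I(q(6*(-3)), -6)**2 = 15**2 = 225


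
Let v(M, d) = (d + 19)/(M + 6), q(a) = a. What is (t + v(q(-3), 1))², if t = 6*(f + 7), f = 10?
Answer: 106276/9 ≈ 11808.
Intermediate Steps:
v(M, d) = (19 + d)/(6 + M)
t = 102 (t = 6*(10 + 7) = 6*17 = 102)
(t + v(q(-3), 1))² = (102 + (19 + 1)/(6 - 3))² = (102 + 20/3)² = (326/3)² = 106276/9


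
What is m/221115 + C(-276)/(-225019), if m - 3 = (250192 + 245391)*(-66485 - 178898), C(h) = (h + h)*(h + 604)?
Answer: -27363990250374994/49755076185 ≈ -5.4997e+5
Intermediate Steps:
C(h) = 2*h*(604 + h) (C(h) = (2*h)*(604 + h) = 2*h*(604 + h))
m = -121607643286 (m = 3 + (250192 + 245391)*(-66485 - 178898) = 3 + 495583*(-245383) = 3 - 121607643289 = -121607643286)
m/221115 + C(-276)/(-225019) = -121607643286/221115 + (2*(-276)*(604 - 276))/(-225019) = -121607643286*1/221115 + (2*(-276)*328)*(-1/225019) = -121607643286/221115 - 181056*(-1/225019) = -121607643286/221115 + 181056/225019 = -27363990250374994/49755076185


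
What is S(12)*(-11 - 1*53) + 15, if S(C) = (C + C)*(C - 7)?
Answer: -7665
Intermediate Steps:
S(C) = 2*C*(-7 + C) (S(C) = (2*C)*(-7 + C) = 2*C*(-7 + C))
S(12)*(-11 - 1*53) + 15 = (2*12*(-7 + 12))*(-11 - 1*53) + 15 = (2*12*5)*(-11 - 53) + 15 = 120*(-64) + 15 = -7680 + 15 = -7665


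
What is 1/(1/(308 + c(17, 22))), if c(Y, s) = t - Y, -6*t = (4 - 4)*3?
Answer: 291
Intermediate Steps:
t = 0 (t = -(4 - 4)*3/6 = -0*3 = -1/6*0 = 0)
c(Y, s) = -Y (c(Y, s) = 0 - Y = -Y)
1/(1/(308 + c(17, 22))) = 1/(1/(308 - 1*17)) = 1/(1/(308 - 17)) = 1/(1/291) = 291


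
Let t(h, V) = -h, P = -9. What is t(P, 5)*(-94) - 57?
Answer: -903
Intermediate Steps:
t(P, 5)*(-94) - 57 = -1*(-9)*(-94) - 57 = 9*(-94) - 57 = -846 - 57 = -903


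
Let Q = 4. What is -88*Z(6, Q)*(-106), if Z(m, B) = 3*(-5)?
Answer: -139920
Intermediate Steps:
Z(m, B) = -15
-88*Z(6, Q)*(-106) = -88*(-15)*(-106) = 1320*(-106) = -139920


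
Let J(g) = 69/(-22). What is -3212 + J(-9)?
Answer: -70733/22 ≈ -3215.1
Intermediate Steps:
J(g) = -69/22 (J(g) = 69*(-1/22) = -69/22)
-3212 + J(-9) = -3212 - 69/22 = -70733/22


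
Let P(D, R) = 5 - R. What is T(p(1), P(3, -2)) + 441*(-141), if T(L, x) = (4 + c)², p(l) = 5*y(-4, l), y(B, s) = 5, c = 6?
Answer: -62081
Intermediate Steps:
p(l) = 25 (p(l) = 5*5 = 25)
T(L, x) = 100 (T(L, x) = (4 + 6)² = 10² = 100)
T(p(1), P(3, -2)) + 441*(-141) = 100 + 441*(-141) = 100 - 62181 = -62081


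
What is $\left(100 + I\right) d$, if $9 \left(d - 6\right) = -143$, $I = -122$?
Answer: $\frac{1958}{9} \approx 217.56$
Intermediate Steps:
$d = - \frac{89}{9}$ ($d = 6 + \frac{1}{9} \left(-143\right) = 6 - \frac{143}{9} = - \frac{89}{9} \approx -9.8889$)
$\left(100 + I\right) d = \left(100 - 122\right) \left(- \frac{89}{9}\right) = \left(-22\right) \left(- \frac{89}{9}\right) = \frac{1958}{9}$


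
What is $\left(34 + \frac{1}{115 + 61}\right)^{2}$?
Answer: $\frac{35820225}{30976} \approx 1156.4$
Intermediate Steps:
$\left(34 + \frac{1}{115 + 61}\right)^{2} = \left(34 + \frac{1}{176}\right)^{2} = \left(\frac{5985}{176}\right)^{2} = \frac{35820225}{30976}$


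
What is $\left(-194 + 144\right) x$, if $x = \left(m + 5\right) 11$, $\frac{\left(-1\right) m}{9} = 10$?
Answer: $46750$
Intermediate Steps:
$m = -90$ ($m = \left(-9\right) 10 = -90$)
$x = -935$ ($x = \left(-90 + 5\right) 11 = \left(-85\right) 11 = -935$)
$\left(-194 + 144\right) x = \left(-194 + 144\right) \left(-935\right) = \left(-50\right) \left(-935\right) = 46750$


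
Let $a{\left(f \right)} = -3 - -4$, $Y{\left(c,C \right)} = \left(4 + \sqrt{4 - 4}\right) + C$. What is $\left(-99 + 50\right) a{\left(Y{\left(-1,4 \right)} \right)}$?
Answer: $-49$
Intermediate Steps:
$Y{\left(c,C \right)} = 4 + C$ ($Y{\left(c,C \right)} = \left(4 + \sqrt{0}\right) + C = \left(4 + 0\right) + C = 4 + C$)
$a{\left(f \right)} = 1$ ($a{\left(f \right)} = -3 + 4 = 1$)
$\left(-99 + 50\right) a{\left(Y{\left(-1,4 \right)} \right)} = \left(-99 + 50\right) 1 = \left(-49\right) 1 = -49$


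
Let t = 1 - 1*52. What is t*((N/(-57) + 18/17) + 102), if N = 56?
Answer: -98912/19 ≈ -5205.9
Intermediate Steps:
t = -51 (t = 1 - 52 = -51)
t*((N/(-57) + 18/17) + 102) = -51*((56/(-57) + 18/17) + 102) = -51*((56*(-1/57) + 18*(1/17)) + 102) = -51*((-56/57 + 18/17) + 102) = -51*(74/969 + 102) = -51*98912/969 = -98912/19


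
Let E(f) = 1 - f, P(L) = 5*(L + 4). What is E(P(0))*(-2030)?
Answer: 38570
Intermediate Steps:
P(L) = 20 + 5*L (P(L) = 5*(4 + L) = 20 + 5*L)
E(P(0))*(-2030) = (1 - (20 + 5*0))*(-2030) = (1 - (20 + 0))*(-2030) = (1 - 1*20)*(-2030) = (1 - 20)*(-2030) = -19*(-2030) = 38570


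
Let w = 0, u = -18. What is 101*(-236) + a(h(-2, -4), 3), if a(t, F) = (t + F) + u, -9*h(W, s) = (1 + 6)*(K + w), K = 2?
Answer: -214673/9 ≈ -23853.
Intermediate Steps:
h(W, s) = -14/9 (h(W, s) = -(1 + 6)*(2 + 0)/9 = -7*2/9 = -1/9*14 = -14/9)
a(t, F) = -18 + F + t (a(t, F) = (t + F) - 18 = (F + t) - 18 = -18 + F + t)
101*(-236) + a(h(-2, -4), 3) = 101*(-236) + (-18 + 3 - 14/9) = -23836 - 149/9 = -214673/9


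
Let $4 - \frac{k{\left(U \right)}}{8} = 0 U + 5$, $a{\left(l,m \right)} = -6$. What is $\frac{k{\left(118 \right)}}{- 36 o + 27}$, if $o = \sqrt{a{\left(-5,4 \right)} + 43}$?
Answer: $\frac{8}{1749} + \frac{32 \sqrt{37}}{5247} \approx 0.041671$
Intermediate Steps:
$o = \sqrt{37}$ ($o = \sqrt{-6 + 43} = \sqrt{37} \approx 6.0828$)
$k{\left(U \right)} = -8$ ($k{\left(U \right)} = 32 - 8 \left(0 U + 5\right) = 32 - 8 \left(0 + 5\right) = 32 - 40 = -8$)
$\frac{k{\left(118 \right)}}{- 36 o + 27} = - \frac{8}{- 36 \sqrt{37} + 27} = - \frac{8}{27 - 36 \sqrt{37}}$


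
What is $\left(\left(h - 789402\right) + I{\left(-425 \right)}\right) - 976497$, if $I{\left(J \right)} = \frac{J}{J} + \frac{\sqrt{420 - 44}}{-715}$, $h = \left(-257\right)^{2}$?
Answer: $-1699849 - \frac{2 \sqrt{94}}{715} \approx -1.6998 \cdot 10^{6}$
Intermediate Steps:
$h = 66049$
$I{\left(J \right)} = 1 - \frac{2 \sqrt{94}}{715}$ ($I{\left(J \right)} = 1 + \sqrt{376} \left(- \frac{1}{715}\right) = 1 + 2 \sqrt{94} \left(- \frac{1}{715}\right) = 1 - \frac{2 \sqrt{94}}{715}$)
$\left(\left(h - 789402\right) + I{\left(-425 \right)}\right) - 976497 = \left(\left(66049 - 789402\right) + \left(1 - \frac{2 \sqrt{94}}{715}\right)\right) - 976497 = \left(-723353 + \left(1 - \frac{2 \sqrt{94}}{715}\right)\right) - 976497 = \left(-723352 - \frac{2 \sqrt{94}}{715}\right) - 976497 = -1699849 - \frac{2 \sqrt{94}}{715}$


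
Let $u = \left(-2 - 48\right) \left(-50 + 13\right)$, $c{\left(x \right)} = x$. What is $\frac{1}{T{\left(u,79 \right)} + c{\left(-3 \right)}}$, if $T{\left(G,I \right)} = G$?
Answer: $\frac{1}{1847} \approx 0.00054142$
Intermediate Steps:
$u = 1850$ ($u = \left(-50\right) \left(-37\right) = 1850$)
$\frac{1}{T{\left(u,79 \right)} + c{\left(-3 \right)}} = \frac{1}{1850 - 3} = \frac{1}{1847}$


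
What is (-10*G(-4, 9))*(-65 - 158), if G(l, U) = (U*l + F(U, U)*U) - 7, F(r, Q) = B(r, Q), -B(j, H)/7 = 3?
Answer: -517360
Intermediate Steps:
B(j, H) = -21 (B(j, H) = -7*3 = -21)
F(r, Q) = -21
G(l, U) = -7 - 21*U + U*l (G(l, U) = (U*l - 21*U) - 7 = (-21*U + U*l) - 7 = -7 - 21*U + U*l)
(-10*G(-4, 9))*(-65 - 158) = (-10*(-7 - 21*9 + 9*(-4)))*(-65 - 158) = -10*(-7 - 189 - 36)*(-223) = -10*(-232)*(-223) = 2320*(-223) = -517360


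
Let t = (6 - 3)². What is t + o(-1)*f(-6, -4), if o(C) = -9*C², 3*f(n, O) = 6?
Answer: -9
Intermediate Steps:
f(n, O) = 2 (f(n, O) = (⅓)*6 = 2)
t = 9 (t = 3² = 9)
t + o(-1)*f(-6, -4) = 9 - 9*(-1)²*2 = 9 - 9*1*2 = 9 - 9*2 = 9 - 18 = -9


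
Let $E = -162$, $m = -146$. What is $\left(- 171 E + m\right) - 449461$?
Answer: $-421905$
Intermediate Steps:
$\left(- 171 E + m\right) - 449461 = \left(\left(-171\right) \left(-162\right) - 146\right) - 449461 = \left(27702 - 146\right) - 449461 = 27556 - 449461 = -421905$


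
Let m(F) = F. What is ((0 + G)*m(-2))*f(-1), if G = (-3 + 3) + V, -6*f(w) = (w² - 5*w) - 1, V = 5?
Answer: 25/3 ≈ 8.3333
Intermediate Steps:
f(w) = ⅙ - w²/6 + 5*w/6 (f(w) = -((w² - 5*w) - 1)/6 = -(-1 + w² - 5*w)/6 = ⅙ - w²/6 + 5*w/6)
G = 5 (G = (-3 + 3) + 5 = 0 + 5 = 5)
((0 + G)*m(-2))*f(-1) = ((0 + 5)*(-2))*(⅙ - ⅙*(-1)² + (⅚)*(-1)) = (5*(-2))*(⅙ - ⅙*1 - ⅚) = -10*(⅙ - ⅙ - ⅚) = -10*(-⅚) = 25/3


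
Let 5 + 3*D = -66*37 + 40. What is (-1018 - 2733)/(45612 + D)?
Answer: -11253/134429 ≈ -0.083710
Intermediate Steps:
D = -2407/3 (D = -5/3 + (-66*37 + 40)/3 = -5/3 + (-2442 + 40)/3 = -5/3 + (1/3)*(-2402) = -5/3 - 2402/3 = -2407/3 ≈ -802.33)
(-1018 - 2733)/(45612 + D) = (-1018 - 2733)/(45612 - 2407/3) = -3751/134429/3 = -3751*3/134429 = -11253/134429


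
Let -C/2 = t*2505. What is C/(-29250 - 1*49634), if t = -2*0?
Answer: 0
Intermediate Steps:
t = 0
C = 0 (C = -0*2505 = -2*0 = 0)
C/(-29250 - 1*49634) = 0/(-29250 - 1*49634) = 0/(-29250 - 49634) = 0/(-78884) = 0*(-1/78884) = 0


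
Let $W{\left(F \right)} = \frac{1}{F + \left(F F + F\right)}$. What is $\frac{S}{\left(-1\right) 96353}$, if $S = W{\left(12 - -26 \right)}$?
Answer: $- \frac{1}{146456560} \approx -6.828 \cdot 10^{-9}$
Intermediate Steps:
$W{\left(F \right)} = \frac{1}{F^{2} + 2 F}$ ($W{\left(F \right)} = \frac{1}{F + \left(F^{2} + F\right)} = \frac{1}{F + \left(F + F^{2}\right)} = \frac{1}{F^{2} + 2 F}$)
$S = \frac{1}{1520}$ ($S = \frac{1}{\left(12 - -26\right) \left(2 + \left(12 - -26\right)\right)} = \frac{1}{\left(12 + 26\right) \left(2 + \left(12 + 26\right)\right)} = \frac{1}{38 \left(2 + 38\right)} = \frac{1}{38 \cdot 40} = \frac{1}{38} \cdot \frac{1}{40} = \frac{1}{1520} \approx 0.00065789$)
$\frac{S}{\left(-1\right) 96353} = \frac{1}{1520 \left(\left(-1\right) 96353\right)} = \frac{1}{1520 \left(-96353\right)} = \frac{1}{1520} \left(- \frac{1}{96353}\right) = - \frac{1}{146456560}$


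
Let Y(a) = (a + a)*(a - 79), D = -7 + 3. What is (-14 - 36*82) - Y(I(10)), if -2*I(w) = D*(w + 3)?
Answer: -210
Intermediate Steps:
D = -4
I(w) = 6 + 2*w (I(w) = -(-2)*(w + 3) = -(-2)*(3 + w) = -(-12 - 4*w)/2 = 6 + 2*w)
Y(a) = 2*a*(-79 + a) (Y(a) = (2*a)*(-79 + a) = 2*a*(-79 + a))
(-14 - 36*82) - Y(I(10)) = (-14 - 36*82) - 2*(6 + 2*10)*(-79 + (6 + 2*10)) = (-14 - 2952) - 2*(6 + 20)*(-79 + (6 + 20)) = -2966 - 2*26*(-79 + 26) = -2966 - 2*26*(-53) = -2966 - 1*(-2756) = -2966 + 2756 = -210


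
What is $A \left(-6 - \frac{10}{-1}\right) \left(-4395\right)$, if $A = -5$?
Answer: $87900$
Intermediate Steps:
$A \left(-6 - \frac{10}{-1}\right) \left(-4395\right) = - 5 \left(-6 - \frac{10}{-1}\right) \left(-4395\right) = - 5 \left(-6 - -10\right) \left(-4395\right) = - 5 \left(-6 + 10\right) \left(-4395\right) = \left(-5\right) 4 \left(-4395\right) = \left(-20\right) \left(-4395\right) = 87900$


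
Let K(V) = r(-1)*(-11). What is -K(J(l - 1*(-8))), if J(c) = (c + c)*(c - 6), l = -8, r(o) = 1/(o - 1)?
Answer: -11/2 ≈ -5.5000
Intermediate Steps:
r(o) = 1/(-1 + o)
J(c) = 2*c*(-6 + c) (J(c) = (2*c)*(-6 + c) = 2*c*(-6 + c))
K(V) = 11/2 (K(V) = -11/(-1 - 1) = -11/(-2) = -½*(-11) = 11/2)
-K(J(l - 1*(-8))) = -1*11/2 = -11/2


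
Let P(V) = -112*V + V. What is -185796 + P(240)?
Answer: -212436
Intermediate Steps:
P(V) = -111*V
-185796 + P(240) = -185796 - 111*240 = -185796 - 26640 = -212436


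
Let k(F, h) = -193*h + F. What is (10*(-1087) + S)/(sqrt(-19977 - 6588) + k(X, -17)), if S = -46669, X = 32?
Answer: -190626707/11002534 + 57539*I*sqrt(26565)/11002534 ≈ -17.326 + 0.85236*I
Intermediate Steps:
k(F, h) = F - 193*h
(10*(-1087) + S)/(sqrt(-19977 - 6588) + k(X, -17)) = (10*(-1087) - 46669)/(sqrt(-19977 - 6588) + (32 - 193*(-17))) = (-10870 - 46669)/(sqrt(-26565) + (32 + 3281)) = -57539/(I*sqrt(26565) + 3313) = -57539/(3313 + I*sqrt(26565))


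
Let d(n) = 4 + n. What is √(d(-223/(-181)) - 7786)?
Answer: 11*I*√2106659/181 ≈ 88.209*I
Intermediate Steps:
√(d(-223/(-181)) - 7786) = √((4 - 223/(-181)) - 7786) = √((4 - 223*(-1/181)) - 7786) = √((4 + 223/181) - 7786) = √(947/181 - 7786) = √(-1408319/181) = 11*I*√2106659/181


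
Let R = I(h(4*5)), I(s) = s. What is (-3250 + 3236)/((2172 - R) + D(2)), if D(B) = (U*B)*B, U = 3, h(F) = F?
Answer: -7/1082 ≈ -0.0064695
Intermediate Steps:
R = 20 (R = 4*5 = 20)
D(B) = 3*B² (D(B) = (3*B)*B = 3*B²)
(-3250 + 3236)/((2172 - R) + D(2)) = (-3250 + 3236)/((2172 - 1*20) + 3*2²) = -14/((2172 - 20) + 3*4) = -14/(2152 + 12) = -14/2164 = -14*1/2164 = -7/1082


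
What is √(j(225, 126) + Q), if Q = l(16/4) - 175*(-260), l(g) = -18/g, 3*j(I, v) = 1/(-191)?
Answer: √59749965786/1146 ≈ 213.30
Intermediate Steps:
j(I, v) = -1/573 (j(I, v) = (⅓)/(-191) = (⅓)*(-1/191) = -1/573)
Q = 90991/2 (Q = -18/(16/4) - 175*(-260) = -18/(16*(¼)) + 45500 = -18/4 + 45500 = -18*¼ + 45500 = -9/2 + 45500 = 90991/2 ≈ 45496.)
√(j(225, 126) + Q) = √(-1/573 + 90991/2) = √(52137841/1146) = √59749965786/1146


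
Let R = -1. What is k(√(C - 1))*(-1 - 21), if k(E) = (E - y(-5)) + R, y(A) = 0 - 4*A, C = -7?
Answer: 462 - 44*I*√2 ≈ 462.0 - 62.225*I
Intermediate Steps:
y(A) = -4*A
k(E) = -21 + E (k(E) = (E - (-4)*(-5)) - 1 = (E - 1*20) - 1 = (E - 20) - 1 = (-20 + E) - 1 = -21 + E)
k(√(C - 1))*(-1 - 21) = (-21 + √(-7 - 1))*(-1 - 21) = (-21 + √(-8))*(-22) = (-21 + 2*I*√2)*(-22) = 462 - 44*I*√2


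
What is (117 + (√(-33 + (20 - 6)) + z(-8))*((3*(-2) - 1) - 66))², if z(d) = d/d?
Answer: (44 - 73*I*√19)² ≈ -99315.0 - 28002.0*I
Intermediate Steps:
z(d) = 1
(117 + (√(-33 + (20 - 6)) + z(-8))*((3*(-2) - 1) - 66))² = (117 + (√(-33 + (20 - 6)) + 1)*((3*(-2) - 1) - 66))² = (117 + (√(-33 + 14) + 1)*((-6 - 1) - 66))² = (117 + (√(-19) + 1)*(-7 - 66))² = (117 + (I*√19 + 1)*(-73))² = (117 + (1 + I*√19)*(-73))² = (117 + (-73 - 73*I*√19))² = (44 - 73*I*√19)²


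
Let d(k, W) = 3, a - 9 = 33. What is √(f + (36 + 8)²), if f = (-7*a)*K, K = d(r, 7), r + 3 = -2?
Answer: √1054 ≈ 32.465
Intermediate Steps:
r = -5 (r = -3 - 2 = -5)
a = 42 (a = 9 + 33 = 42)
K = 3
f = -882 (f = -7*42*3 = -294*3 = -882)
√(f + (36 + 8)²) = √(-882 + (36 + 8)²) = √(-882 + 44²) = √(-882 + 1936) = √1054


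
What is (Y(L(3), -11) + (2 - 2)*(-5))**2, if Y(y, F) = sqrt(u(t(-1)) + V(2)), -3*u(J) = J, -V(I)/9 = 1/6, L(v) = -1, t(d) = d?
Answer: -7/6 ≈ -1.1667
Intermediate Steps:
V(I) = -3/2 (V(I) = -9/6 = -9*1/6 = -3/2)
u(J) = -J/3
Y(y, F) = I*sqrt(42)/6 (Y(y, F) = sqrt(-1/3*(-1) - 3/2) = sqrt(1/3 - 3/2) = sqrt(-7/6) = I*sqrt(42)/6)
(Y(L(3), -11) + (2 - 2)*(-5))**2 = (I*sqrt(42)/6 + (2 - 2)*(-5))**2 = (I*sqrt(42)/6 + 0*(-5))**2 = (I*sqrt(42)/6 + 0)**2 = (I*sqrt(42)/6)**2 = -7/6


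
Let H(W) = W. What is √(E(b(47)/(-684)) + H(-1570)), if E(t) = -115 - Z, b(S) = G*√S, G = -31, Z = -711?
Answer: I*√974 ≈ 31.209*I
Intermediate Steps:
b(S) = -31*√S
E(t) = 596 (E(t) = -115 - 1*(-711) = -115 + 711 = 596)
√(E(b(47)/(-684)) + H(-1570)) = √(596 - 1570) = √(-974) = I*√974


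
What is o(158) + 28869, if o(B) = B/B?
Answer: 28870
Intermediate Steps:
o(B) = 1
o(158) + 28869 = 1 + 28869 = 28870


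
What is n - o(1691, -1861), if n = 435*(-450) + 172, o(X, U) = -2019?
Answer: -193559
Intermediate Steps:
n = -195578 (n = -195750 + 172 = -195578)
n - o(1691, -1861) = -195578 - 1*(-2019) = -195578 + 2019 = -193559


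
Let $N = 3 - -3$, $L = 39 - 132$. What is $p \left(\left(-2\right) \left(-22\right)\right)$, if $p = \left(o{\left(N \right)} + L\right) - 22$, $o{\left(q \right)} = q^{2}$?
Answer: $-3476$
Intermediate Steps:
$L = -93$
$N = 6$ ($N = 3 + 3 = 6$)
$p = -79$ ($p = \left(6^{2} - 93\right) - 22 = \left(36 - 93\right) - 22 = -57 - 22 = -79$)
$p \left(\left(-2\right) \left(-22\right)\right) = - 79 \left(\left(-2\right) \left(-22\right)\right) = \left(-79\right) 44 = -3476$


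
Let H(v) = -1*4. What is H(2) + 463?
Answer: 459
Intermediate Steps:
H(v) = -4
H(2) + 463 = -4 + 463 = 459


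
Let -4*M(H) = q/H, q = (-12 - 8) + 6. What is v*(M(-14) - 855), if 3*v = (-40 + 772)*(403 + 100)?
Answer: -104966543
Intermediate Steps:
v = 122732 (v = ((-40 + 772)*(403 + 100))/3 = (732*503)/3 = (⅓)*368196 = 122732)
q = -14 (q = -20 + 6 = -14)
M(H) = 7/(2*H) (M(H) = -(-7)/(2*H) = 7/(2*H))
v*(M(-14) - 855) = 122732*((7/2)/(-14) - 855) = 122732*((7/2)*(-1/14) - 855) = 122732*(-¼ - 855) = 122732*(-3421/4) = -104966543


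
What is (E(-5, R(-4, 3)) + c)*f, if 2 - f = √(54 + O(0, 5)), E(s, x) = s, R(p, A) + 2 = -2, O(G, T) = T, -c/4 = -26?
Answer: 198 - 99*√59 ≈ -562.43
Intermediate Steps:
c = 104 (c = -4*(-26) = 104)
R(p, A) = -4 (R(p, A) = -2 - 2 = -4)
f = 2 - √59 (f = 2 - √(54 + 5) = 2 - √59 ≈ -5.6811)
(E(-5, R(-4, 3)) + c)*f = (-5 + 104)*(2 - √59) = 99*(2 - √59) = 198 - 99*√59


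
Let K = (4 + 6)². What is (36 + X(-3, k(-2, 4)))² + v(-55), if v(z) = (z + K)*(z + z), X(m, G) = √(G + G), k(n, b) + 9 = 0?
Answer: -3672 + 216*I*√2 ≈ -3672.0 + 305.47*I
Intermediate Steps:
K = 100 (K = 10² = 100)
k(n, b) = -9 (k(n, b) = -9 + 0 = -9)
X(m, G) = √2*√G (X(m, G) = √(2*G) = √2*√G)
v(z) = 2*z*(100 + z) (v(z) = (z + 100)*(z + z) = (100 + z)*(2*z) = 2*z*(100 + z))
(36 + X(-3, k(-2, 4)))² + v(-55) = (36 + √2*√(-9))² + 2*(-55)*(100 - 55) = (36 + √2*(3*I))² + 2*(-55)*45 = (36 + 3*I*√2)² - 4950 = -4950 + (36 + 3*I*√2)²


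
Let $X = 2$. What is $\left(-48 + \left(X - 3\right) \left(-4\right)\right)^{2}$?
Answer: $1936$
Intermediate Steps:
$\left(-48 + \left(X - 3\right) \left(-4\right)\right)^{2} = \left(-48 + \left(2 - 3\right) \left(-4\right)\right)^{2} = \left(-48 - -4\right)^{2} = \left(-48 + 4\right)^{2} = \left(-44\right)^{2} = 1936$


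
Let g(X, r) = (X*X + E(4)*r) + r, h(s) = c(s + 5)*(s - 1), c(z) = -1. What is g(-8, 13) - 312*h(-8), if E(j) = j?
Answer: -2679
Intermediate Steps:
h(s) = 1 - s (h(s) = -(s - 1) = -(-1 + s) = 1 - s)
g(X, r) = X² + 5*r (g(X, r) = (X*X + 4*r) + r = (X² + 4*r) + r = X² + 5*r)
g(-8, 13) - 312*h(-8) = ((-8)² + 5*13) - 312*(1 - 1*(-8)) = (64 + 65) - 312*(1 + 8) = 129 - 312*9 = 129 - 2808 = -2679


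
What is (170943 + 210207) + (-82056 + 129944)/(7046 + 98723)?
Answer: 40313902238/105769 ≈ 3.8115e+5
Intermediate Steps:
(170943 + 210207) + (-82056 + 129944)/(7046 + 98723) = 381150 + 47888/105769 = 40313902238/105769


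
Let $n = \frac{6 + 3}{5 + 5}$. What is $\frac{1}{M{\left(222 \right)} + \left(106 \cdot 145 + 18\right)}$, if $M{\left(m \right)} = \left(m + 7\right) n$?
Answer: $\frac{10}{155941} \approx 6.4127 \cdot 10^{-5}$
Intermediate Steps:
$n = \frac{9}{10} \approx 0.9$
$M{\left(m \right)} = \frac{63}{10} + \frac{9 m}{10}$ ($M{\left(m \right)} = \left(m + 7\right) \frac{9}{10} = \left(7 + m\right) \frac{9}{10} = \frac{63}{10} + \frac{9 m}{10}$)
$\frac{1}{M{\left(222 \right)} + \left(106 \cdot 145 + 18\right)} = \frac{1}{\left(\frac{63}{10} + \frac{9}{10} \cdot 222\right) + \left(106 \cdot 145 + 18\right)} = \frac{1}{\left(\frac{63}{10} + \frac{999}{5}\right) + \left(15370 + 18\right)} = \frac{1}{\frac{2061}{10} + 15388} = \frac{1}{\frac{155941}{10}} = \frac{10}{155941}$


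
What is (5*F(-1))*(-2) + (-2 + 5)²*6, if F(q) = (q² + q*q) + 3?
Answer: 4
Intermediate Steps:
F(q) = 3 + 2*q² (F(q) = (q² + q²) + 3 = 2*q² + 3 = 3 + 2*q²)
(5*F(-1))*(-2) + (-2 + 5)²*6 = (5*(3 + 2*(-1)²))*(-2) + (-2 + 5)²*6 = (5*(3 + 2*1))*(-2) + 3²*6 = (5*(3 + 2))*(-2) + 9*6 = (5*5)*(-2) + 54 = 25*(-2) + 54 = -50 + 54 = 4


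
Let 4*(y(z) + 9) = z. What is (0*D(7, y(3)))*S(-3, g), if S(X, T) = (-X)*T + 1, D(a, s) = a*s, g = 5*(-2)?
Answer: 0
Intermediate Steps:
g = -10
y(z) = -9 + z/4
S(X, T) = 1 - T*X (S(X, T) = -T*X + 1 = 1 - T*X)
(0*D(7, y(3)))*S(-3, g) = (0*(7*(-9 + (1/4)*3)))*(1 - 1*(-10)*(-3)) = (0*(7*(-9 + 3/4)))*(1 - 30) = (0*(7*(-33/4)))*(-29) = (0*(-231/4))*(-29) = 0*(-29) = 0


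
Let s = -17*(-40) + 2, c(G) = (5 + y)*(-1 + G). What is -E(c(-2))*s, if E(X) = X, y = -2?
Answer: 6138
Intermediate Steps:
c(G) = -3 + 3*G (c(G) = (5 - 2)*(-1 + G) = 3*(-1 + G) = -3 + 3*G)
s = 682 (s = 680 + 2 = 682)
-E(c(-2))*s = -(-3 + 3*(-2))*682 = -(-3 - 6)*682 = -(-9)*682 = -1*(-6138) = 6138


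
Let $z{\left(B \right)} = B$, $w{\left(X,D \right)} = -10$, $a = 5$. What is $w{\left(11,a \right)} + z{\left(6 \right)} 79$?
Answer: $464$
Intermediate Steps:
$w{\left(11,a \right)} + z{\left(6 \right)} 79 = -10 + 6 \cdot 79 = -10 + 474 = 464$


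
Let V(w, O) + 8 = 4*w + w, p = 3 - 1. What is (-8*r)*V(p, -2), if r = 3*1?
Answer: -48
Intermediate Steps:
r = 3
p = 2
V(w, O) = -8 + 5*w (V(w, O) = -8 + (4*w + w) = -8 + 5*w)
(-8*r)*V(p, -2) = (-8*3)*(-8 + 5*2) = -24*(-8 + 10) = -24*2 = -48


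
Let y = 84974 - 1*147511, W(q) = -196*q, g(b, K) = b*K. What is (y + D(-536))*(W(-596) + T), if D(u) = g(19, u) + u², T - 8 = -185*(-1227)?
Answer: 73774961925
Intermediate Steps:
g(b, K) = K*b
T = 227003 (T = 8 - 185*(-1227) = 8 + 226995 = 227003)
y = -62537 (y = 84974 - 147511 = -62537)
D(u) = u² + 19*u (D(u) = u*19 + u² = 19*u + u² = u² + 19*u)
(y + D(-536))*(W(-596) + T) = (-62537 - 536*(19 - 536))*(-196*(-596) + 227003) = (-62537 - 536*(-517))*(116816 + 227003) = (-62537 + 277112)*343819 = 214575*343819 = 73774961925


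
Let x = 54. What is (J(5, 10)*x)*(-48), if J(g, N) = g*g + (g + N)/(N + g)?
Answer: -67392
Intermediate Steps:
J(g, N) = 1 + g² (J(g, N) = g² + (N + g)/(N + g) = g² + 1 = 1 + g²)
(J(5, 10)*x)*(-48) = ((1 + 5²)*54)*(-48) = ((1 + 25)*54)*(-48) = (26*54)*(-48) = 1404*(-48) = -67392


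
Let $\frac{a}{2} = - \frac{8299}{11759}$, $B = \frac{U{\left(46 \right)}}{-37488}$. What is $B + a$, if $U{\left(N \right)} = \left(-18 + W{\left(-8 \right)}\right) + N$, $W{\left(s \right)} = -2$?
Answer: $- \frac{28296889}{20037336} \approx -1.4122$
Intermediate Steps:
$U{\left(N \right)} = -20 + N$ ($U{\left(N \right)} = \left(-18 - 2\right) + N = -20 + N$)
$B = - \frac{13}{18744}$ ($B = \frac{-20 + 46}{-37488} = 26 \left(- \frac{1}{37488}\right) = - \frac{13}{18744} \approx -0.00069355$)
$a = - \frac{16598}{11759}$ ($a = 2 \left(- \frac{8299}{11759}\right) = - \frac{16598}{11759} \approx -1.4115$)
$B + a = - \frac{13}{18744} - \frac{16598}{11759} = - \frac{28296889}{20037336}$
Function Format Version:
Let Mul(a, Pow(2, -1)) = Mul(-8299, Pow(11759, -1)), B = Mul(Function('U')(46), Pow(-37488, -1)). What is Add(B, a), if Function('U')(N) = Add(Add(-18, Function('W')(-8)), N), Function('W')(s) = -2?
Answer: Rational(-28296889, 20037336) ≈ -1.4122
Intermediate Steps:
Function('U')(N) = Add(-20, N) (Function('U')(N) = Add(Add(-18, -2), N) = Add(-20, N))
B = Rational(-13, 18744) (B = Mul(Add(-20, 46), Pow(-37488, -1)) = Mul(26, Rational(-1, 37488)) = Rational(-13, 18744) ≈ -0.00069355)
a = Rational(-16598, 11759) (a = Mul(2, Mul(-8299, Pow(11759, -1))) = Mul(2, Mul(-8299, Rational(1, 11759))) = Mul(2, Rational(-8299, 11759)) = Rational(-16598, 11759) ≈ -1.4115)
Add(B, a) = Add(Rational(-13, 18744), Rational(-16598, 11759)) = Rational(-28296889, 20037336)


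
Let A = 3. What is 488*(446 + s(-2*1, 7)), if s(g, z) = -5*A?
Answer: 210328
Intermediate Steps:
s(g, z) = -15 (s(g, z) = -5*3 = -15)
488*(446 + s(-2*1, 7)) = 488*(446 - 15) = 488*431 = 210328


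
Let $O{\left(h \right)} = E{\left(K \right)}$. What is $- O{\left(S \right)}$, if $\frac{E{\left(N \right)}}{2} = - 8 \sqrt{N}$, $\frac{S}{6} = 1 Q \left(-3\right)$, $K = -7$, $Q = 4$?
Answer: $16 i \sqrt{7} \approx 42.332 i$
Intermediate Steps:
$S = -72$ ($S = 6 \cdot 1 \cdot 4 \left(-3\right) = 6 \cdot 4 \left(-3\right) = 6 \left(-12\right) = -72$)
$E{\left(N \right)} = - 16 \sqrt{N}$ ($E{\left(N \right)} = 2 \left(- 8 \sqrt{N}\right) = - 16 \sqrt{N}$)
$O{\left(h \right)} = - 16 i \sqrt{7}$ ($O{\left(h \right)} = - 16 \sqrt{-7} = - 16 i \sqrt{7}$)
$- O{\left(S \right)} = - \left(-16\right) i \sqrt{7} = 16 i \sqrt{7}$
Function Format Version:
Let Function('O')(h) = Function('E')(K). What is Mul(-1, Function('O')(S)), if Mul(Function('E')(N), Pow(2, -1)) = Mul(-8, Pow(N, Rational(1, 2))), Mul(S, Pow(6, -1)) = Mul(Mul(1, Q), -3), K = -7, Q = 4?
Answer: Mul(16, I, Pow(7, Rational(1, 2))) ≈ Mul(42.332, I)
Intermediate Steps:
S = -72 (S = Mul(6, Mul(Mul(1, 4), -3)) = Mul(6, Mul(4, -3)) = Mul(6, -12) = -72)
Function('E')(N) = Mul(-16, Pow(N, Rational(1, 2))) (Function('E')(N) = Mul(2, Mul(-8, Pow(N, Rational(1, 2)))) = Mul(-16, Pow(N, Rational(1, 2))))
Function('O')(h) = Mul(-16, I, Pow(7, Rational(1, 2))) (Function('O')(h) = Mul(-16, Pow(-7, Rational(1, 2))) = Mul(-16, Mul(I, Pow(7, Rational(1, 2)))) = Mul(-16, I, Pow(7, Rational(1, 2))))
Mul(-1, Function('O')(S)) = Mul(-1, Mul(-16, I, Pow(7, Rational(1, 2)))) = Mul(16, I, Pow(7, Rational(1, 2)))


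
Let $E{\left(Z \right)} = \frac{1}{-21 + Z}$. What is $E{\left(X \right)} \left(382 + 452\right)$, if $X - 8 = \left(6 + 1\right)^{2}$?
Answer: $\frac{139}{6} \approx 23.167$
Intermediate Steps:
$X = 57$ ($X = 8 + \left(6 + 1\right)^{2} = 8 + 7^{2} = 8 + 49 = 57$)
$E{\left(X \right)} \left(382 + 452\right) = \frac{382 + 452}{-21 + 57} = \frac{1}{36} \cdot 834 = \frac{139}{6}$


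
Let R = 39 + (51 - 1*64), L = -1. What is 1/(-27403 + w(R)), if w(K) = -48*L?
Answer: -1/27355 ≈ -3.6556e-5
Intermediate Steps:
R = 26 (R = 39 + (51 - 64) = 39 - 13 = 26)
w(K) = 48 (w(K) = -48*(-1) = 48)
1/(-27403 + w(R)) = 1/(-27403 + 48) = 1/(-27355) = -1/27355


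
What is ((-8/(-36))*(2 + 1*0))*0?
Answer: 0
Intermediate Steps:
((-8/(-36))*(2 + 1*0))*0 = ((-8*(-1/36))*(2 + 0))*0 = ((2/9)*2)*0 = (4/9)*0 = 0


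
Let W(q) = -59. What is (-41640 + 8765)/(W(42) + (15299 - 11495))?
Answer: -6575/749 ≈ -8.7784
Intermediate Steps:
(-41640 + 8765)/(W(42) + (15299 - 11495)) = (-41640 + 8765)/(-59 + (15299 - 11495)) = -32875/(-59 + 3804) = -32875/3745 = -32875*1/3745 = -6575/749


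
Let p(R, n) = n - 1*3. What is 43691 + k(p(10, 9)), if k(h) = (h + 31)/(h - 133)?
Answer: 5548720/127 ≈ 43691.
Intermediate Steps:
p(R, n) = -3 + n (p(R, n) = n - 3 = -3 + n)
k(h) = (31 + h)/(-133 + h)
43691 + k(p(10, 9)) = 43691 + (31 + (-3 + 9))/(-133 + (-3 + 9)) = 43691 + (31 + 6)/(-133 + 6) = 43691 + 37/(-127) = 43691 - 1/127*37 = 43691 - 37/127 = 5548720/127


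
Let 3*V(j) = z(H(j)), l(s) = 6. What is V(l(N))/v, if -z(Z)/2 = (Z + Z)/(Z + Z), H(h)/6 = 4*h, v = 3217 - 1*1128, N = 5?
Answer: -2/6267 ≈ -0.00031913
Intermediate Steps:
v = 2089 (v = 3217 - 1128 = 2089)
H(h) = 24*h (H(h) = 6*(4*h) = 24*h)
z(Z) = -2 (z(Z) = -2*(Z + Z)/(Z + Z) = -2*2*Z/(2*Z) = -2*2*Z*1/(2*Z) = -2*1 = -2)
V(j) = -2/3 (V(j) = (1/3)*(-2) = -2/3)
V(l(N))/v = -2/3/2089 = -2/3*1/2089 = -2/6267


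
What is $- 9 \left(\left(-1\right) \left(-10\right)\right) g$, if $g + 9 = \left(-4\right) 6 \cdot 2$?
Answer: $5130$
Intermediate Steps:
$g = -57$ ($g = -9 + \left(-4\right) 6 \cdot 2 = -9 - 48 = -57$)
$- 9 \left(\left(-1\right) \left(-10\right)\right) g = - 9 \left(\left(-1\right) \left(-10\right)\right) \left(-57\right) = \left(-9\right) 10 \left(-57\right) = \left(-90\right) \left(-57\right) = 5130$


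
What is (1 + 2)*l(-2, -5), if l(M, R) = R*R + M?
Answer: 69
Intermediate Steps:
l(M, R) = M + R² (l(M, R) = R² + M = M + R²)
(1 + 2)*l(-2, -5) = (1 + 2)*(-2 + (-5)²) = 3*(-2 + 25) = 3*23 = 69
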